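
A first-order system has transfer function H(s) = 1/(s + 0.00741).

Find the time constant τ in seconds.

For H(s) = 1/(s + 1/τ), the pole is at -1/τ = -0.00741, so τ = 1/0.00741 = 135 s.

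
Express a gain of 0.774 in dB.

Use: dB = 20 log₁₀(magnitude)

dB = 20 log₁₀(0.774) = -2.2 dB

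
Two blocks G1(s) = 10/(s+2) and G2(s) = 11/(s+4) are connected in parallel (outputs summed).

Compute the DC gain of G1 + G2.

Parallel: G_eq = G1 + G2. DC gain = G1(0) + G2(0) = 10/2 + 11/4 = 5 + 2.75 = 7.75.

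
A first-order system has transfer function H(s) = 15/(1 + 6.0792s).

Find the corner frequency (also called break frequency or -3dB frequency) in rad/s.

Corner frequency = 1/τ = 1/6.0792 = 0.164 rad/s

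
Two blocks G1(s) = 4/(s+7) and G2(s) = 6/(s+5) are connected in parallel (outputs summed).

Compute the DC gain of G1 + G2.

Parallel: G_eq = G1 + G2. DC gain = G1(0) + G2(0) = 4/7 + 6/5 = 0.5714 + 1.2 = 1.7714.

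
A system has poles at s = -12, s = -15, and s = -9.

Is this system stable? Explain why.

All poles are in the left half-plane. System is stable.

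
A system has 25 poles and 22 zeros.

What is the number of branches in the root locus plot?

Root locus has n branches where n = number of poles = 25.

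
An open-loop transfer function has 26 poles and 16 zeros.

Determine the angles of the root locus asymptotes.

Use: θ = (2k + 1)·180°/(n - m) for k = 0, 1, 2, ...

n - m = 26 - 16 = 10. Angles: θk = (2k + 1)·180°/10 = 18°, 54°, 90°, 126°, 162°, 198°, 234°, 270°, 306°, 342°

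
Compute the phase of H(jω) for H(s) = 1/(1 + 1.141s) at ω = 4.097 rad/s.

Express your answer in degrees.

Phase = -arctan(ωτ) = -arctan(4.097 × 1.141) = -77.9°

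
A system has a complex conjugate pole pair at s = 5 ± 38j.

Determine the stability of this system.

Real part of poles is 5 (> 0, right half-plane). Unstable.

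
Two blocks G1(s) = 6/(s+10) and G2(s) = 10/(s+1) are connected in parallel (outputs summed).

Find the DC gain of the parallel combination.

Parallel: G_eq = G1 + G2. DC gain = G1(0) + G2(0) = 6/10 + 10/1 = 0.6 + 10 = 10.6.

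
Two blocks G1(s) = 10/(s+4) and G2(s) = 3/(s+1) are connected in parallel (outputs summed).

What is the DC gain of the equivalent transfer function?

Parallel: G_eq = G1 + G2. DC gain = G1(0) + G2(0) = 10/4 + 3/1 = 2.5 + 3 = 5.5.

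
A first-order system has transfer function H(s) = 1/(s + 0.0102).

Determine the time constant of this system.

For H(s) = 1/(s + 1/τ), the pole is at -1/τ = -0.0102, so τ = 1/0.0102 = 98.04 s.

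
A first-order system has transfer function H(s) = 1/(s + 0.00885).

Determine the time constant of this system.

For H(s) = 1/(s + 1/τ), the pole is at -1/τ = -0.00885, so τ = 1/0.00885 = 113 s.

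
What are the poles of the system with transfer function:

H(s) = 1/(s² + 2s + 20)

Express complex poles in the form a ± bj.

Discriminant = 2² - 4×1×20 = 4 - 80 = -76 < 0, so the poles are a complex conjugate pair s = (-2 ± j√76)/(2×1). Real part = -2/(2×1) = -2/2 = -1; imaginary part = ±√76/(2×1) ≈ 4.3589. Poles: s = -1 ± 4.3589j.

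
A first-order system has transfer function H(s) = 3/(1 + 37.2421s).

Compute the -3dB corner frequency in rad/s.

Corner frequency = 1/τ = 1/37.2421 = 0.027 rad/s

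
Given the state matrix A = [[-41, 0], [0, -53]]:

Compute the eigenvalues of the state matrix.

For diagonal matrix, eigenvalues are diagonal entries: λ₁ = -41, λ₂ = -53.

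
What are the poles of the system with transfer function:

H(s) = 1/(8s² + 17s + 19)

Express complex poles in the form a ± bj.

Discriminant = 17² - 4×8×19 = 289 - 608 = -319 < 0, so the poles are a complex conjugate pair s = (-17 ± j√319)/(2×8). Real part = -17/(2×8) = -17/16 = -1.0625; imaginary part = ±√319/(2×8) ≈ 1.1163. Poles: s = -1.0625 ± 1.1163j.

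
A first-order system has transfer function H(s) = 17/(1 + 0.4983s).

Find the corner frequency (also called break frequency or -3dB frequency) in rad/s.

Corner frequency = 1/τ = 1/0.4983 = 2.007 rad/s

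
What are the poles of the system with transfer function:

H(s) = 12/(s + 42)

Pole is where denominator = 0: s + 42 = 0, so s = -42.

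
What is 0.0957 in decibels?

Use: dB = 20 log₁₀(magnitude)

dB = 20 log₁₀(0.0957) = -20.4 dB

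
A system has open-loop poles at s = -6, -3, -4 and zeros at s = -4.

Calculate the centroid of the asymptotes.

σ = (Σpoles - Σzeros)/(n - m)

σ = (Σpoles - Σzeros)/(n - m) = (-13 - (-4))/(3 - 1) = -9/2 = -4.5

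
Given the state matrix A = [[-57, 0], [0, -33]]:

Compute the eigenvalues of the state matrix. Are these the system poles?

For diagonal matrix, eigenvalues are diagonal entries: λ₁ = -57, λ₂ = -33. Eigenvalues of A = system poles.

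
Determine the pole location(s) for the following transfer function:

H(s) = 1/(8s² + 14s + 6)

Discriminant = 14² - 4×8×6 = 196 - 192 = 4 > 0, so two distinct real poles. Using quadratic formula: s = (-14 ± √4)/(2×8) = (-14 ± √4)/16, with √4 = 2. s₁ = -12/16 = -0.75, s₂ = -16/16 = -1. Poles: s₁ = -0.75, s₂ = -1.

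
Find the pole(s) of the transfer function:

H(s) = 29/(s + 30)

Pole is where denominator = 0: s + 30 = 0, so s = -30.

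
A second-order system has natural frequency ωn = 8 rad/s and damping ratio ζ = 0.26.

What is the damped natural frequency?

ωd = ωn√(1 - ζ²) = 8√(1 - 0.26²) = 7.72 rad/s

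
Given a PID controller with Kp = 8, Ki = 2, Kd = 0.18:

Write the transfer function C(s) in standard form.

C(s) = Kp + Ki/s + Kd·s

Substituting values: C(s) = 8 + 2/s + 0.18s = (0.18s² + 8s + 2)/s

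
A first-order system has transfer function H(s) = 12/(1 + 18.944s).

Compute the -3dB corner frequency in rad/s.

Corner frequency = 1/τ = 1/18.944 = 0.053 rad/s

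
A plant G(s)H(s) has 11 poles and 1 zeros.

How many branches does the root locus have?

Root locus has n branches where n = number of poles = 11.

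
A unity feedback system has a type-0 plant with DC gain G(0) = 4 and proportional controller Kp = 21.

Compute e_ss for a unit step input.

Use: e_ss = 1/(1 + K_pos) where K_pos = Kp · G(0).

K_pos = Kp · G(0) = 21 × 4 = 84. e_ss = 1/(1 + 84) = 0.0118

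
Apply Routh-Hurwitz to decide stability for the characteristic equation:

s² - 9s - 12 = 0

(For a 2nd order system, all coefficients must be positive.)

Coefficients: 1, -9, -12. b=-9, c=-12 not positive, so system is unstable.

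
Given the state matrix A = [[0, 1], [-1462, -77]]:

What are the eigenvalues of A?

det(A - λI) = λ² - (-77)λ + 1462 = (λ - (-43))(λ - (-34)). Eigenvalues: -43, -34.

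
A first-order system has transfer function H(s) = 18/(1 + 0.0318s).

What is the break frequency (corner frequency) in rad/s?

Corner frequency = 1/τ = 1/0.0318 = 31.447 rad/s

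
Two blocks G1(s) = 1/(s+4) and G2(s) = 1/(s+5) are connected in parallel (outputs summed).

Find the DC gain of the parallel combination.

Parallel: G_eq = G1 + G2. DC gain = G1(0) + G2(0) = 1/4 + 1/5 = 0.25 + 0.2 = 0.45.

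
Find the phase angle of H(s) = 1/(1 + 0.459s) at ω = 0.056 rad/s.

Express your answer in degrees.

Phase = -arctan(ωτ) = -arctan(0.056 × 0.459) = -1.5°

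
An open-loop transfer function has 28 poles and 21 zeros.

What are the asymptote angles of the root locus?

n - m = 28 - 21 = 7. Angles: θk = (2k + 1)·180°/7 = 25.71°, 77.14°, 128.57°, 180°, 231.43°, 282.86°, 334.29°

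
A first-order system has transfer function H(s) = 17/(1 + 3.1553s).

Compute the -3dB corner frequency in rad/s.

Corner frequency = 1/τ = 1/3.1553 = 0.317 rad/s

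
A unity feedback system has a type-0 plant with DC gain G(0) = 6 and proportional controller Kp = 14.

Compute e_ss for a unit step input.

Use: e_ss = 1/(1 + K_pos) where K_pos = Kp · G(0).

K_pos = Kp · G(0) = 14 × 6 = 84. e_ss = 1/(1 + 84) = 0.0118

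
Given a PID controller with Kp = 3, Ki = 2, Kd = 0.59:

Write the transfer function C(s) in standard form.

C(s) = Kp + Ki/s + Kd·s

Substituting values: C(s) = 3 + 2/s + 0.59s = (0.59s² + 3s + 2)/s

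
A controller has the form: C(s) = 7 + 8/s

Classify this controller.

This is a Proportional-Integral (PI) controller.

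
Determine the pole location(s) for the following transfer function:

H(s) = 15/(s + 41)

Pole is where denominator = 0: s + 41 = 0, so s = -41.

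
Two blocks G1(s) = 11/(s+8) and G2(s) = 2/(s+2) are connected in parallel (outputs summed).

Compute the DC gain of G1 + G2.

Parallel: G_eq = G1 + G2. DC gain = G1(0) + G2(0) = 11/8 + 2/2 = 1.375 + 1 = 2.375.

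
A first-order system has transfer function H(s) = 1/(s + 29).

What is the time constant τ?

For H(s) = 1/(s + 1/τ), the pole is at -1/τ = -29, so τ = 1/29 = 0.0345 s.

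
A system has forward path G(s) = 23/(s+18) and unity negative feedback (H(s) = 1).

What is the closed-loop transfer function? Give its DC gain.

T(s) = G/(1+GH) = [23/(s+18)] / [1 + 23/(s+18)] = 23/(s+18+23) = 23/(s+41). DC gain = 23/41 = 0.5610.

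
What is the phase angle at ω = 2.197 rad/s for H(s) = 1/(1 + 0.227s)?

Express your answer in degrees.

Phase = -arctan(ωτ) = -arctan(2.197 × 0.227) = -26.5°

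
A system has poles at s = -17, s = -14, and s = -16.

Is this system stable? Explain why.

All poles are in the left half-plane. System is stable.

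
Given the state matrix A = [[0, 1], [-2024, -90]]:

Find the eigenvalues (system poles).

det(A - λI) = λ² - (-90)λ + 2024 = (λ - (-44))(λ - (-46)). Eigenvalues: -44, -46.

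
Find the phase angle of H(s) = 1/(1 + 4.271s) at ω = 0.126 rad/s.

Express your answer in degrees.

Phase = -arctan(ωτ) = -arctan(0.126 × 4.271) = -28.3°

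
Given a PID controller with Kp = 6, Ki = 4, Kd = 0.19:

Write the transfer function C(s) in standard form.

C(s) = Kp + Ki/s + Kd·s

Substituting values: C(s) = 6 + 4/s + 0.19s = (0.19s² + 6s + 4)/s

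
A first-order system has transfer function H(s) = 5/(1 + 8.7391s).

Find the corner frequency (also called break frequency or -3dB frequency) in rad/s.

Corner frequency = 1/τ = 1/8.7391 = 0.114 rad/s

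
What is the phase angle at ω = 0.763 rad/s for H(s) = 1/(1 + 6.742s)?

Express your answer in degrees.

Phase = -arctan(ωτ) = -arctan(0.763 × 6.742) = -79.0°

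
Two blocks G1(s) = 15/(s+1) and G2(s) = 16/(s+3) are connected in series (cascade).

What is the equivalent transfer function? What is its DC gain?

Series: multiply transfer functions. G_eq = 15/(s+1) × 16/(s+3) = 240/((s+1)(s+3)). DC gain = 240/(1×3) = 80.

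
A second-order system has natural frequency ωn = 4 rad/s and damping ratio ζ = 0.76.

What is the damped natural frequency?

ωd = ωn√(1 - ζ²) = 4√(1 - 0.76²) = 2.6 rad/s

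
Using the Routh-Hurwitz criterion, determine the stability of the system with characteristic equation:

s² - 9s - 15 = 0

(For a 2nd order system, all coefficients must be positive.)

Coefficients: 1, -9, -15. b=-9, c=-15 not positive, so system is unstable.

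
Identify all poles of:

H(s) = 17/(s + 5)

Pole is where denominator = 0: s + 5 = 0, so s = -5.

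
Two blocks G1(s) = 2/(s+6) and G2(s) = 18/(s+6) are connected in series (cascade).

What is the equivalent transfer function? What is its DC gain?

Series: multiply transfer functions. G_eq = 2/(s+6) × 18/(s+6) = 36/((s+6)(s+6)). DC gain = 36/(6×6) = 1.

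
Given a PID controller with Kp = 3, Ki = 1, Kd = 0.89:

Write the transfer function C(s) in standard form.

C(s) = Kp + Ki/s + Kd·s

Substituting values: C(s) = 3 + 1/s + 0.89s = (0.89s² + 3s + 1)/s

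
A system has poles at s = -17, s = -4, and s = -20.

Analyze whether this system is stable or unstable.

All poles are in the left half-plane. System is stable.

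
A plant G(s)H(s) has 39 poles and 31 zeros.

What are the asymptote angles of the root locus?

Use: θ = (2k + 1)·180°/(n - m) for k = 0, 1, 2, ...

n - m = 39 - 31 = 8. Angles: θk = (2k + 1)·180°/8 = 22.5°, 67.5°, 112.5°, 157.5°, 202.5°, 247.5°, 292.5°, 337.5°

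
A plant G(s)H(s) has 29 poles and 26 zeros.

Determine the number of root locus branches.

Root locus has n branches where n = number of poles = 29.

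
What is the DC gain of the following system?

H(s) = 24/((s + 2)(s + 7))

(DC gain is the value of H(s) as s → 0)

DC gain = H(0) = 24/(2 × 7) = 24/14 = 1.7143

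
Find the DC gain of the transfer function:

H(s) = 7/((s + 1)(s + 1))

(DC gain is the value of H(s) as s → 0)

DC gain = H(0) = 7/(1 × 1) = 7/1 = 7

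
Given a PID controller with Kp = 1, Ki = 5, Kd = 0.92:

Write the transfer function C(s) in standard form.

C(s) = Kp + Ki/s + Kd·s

Substituting values: C(s) = 1 + 5/s + 0.92s = (0.92s² + s + 5)/s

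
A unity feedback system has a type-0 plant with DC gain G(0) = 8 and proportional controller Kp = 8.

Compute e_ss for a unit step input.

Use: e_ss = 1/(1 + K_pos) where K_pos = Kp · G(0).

K_pos = Kp · G(0) = 8 × 8 = 64. e_ss = 1/(1 + 64) = 0.0154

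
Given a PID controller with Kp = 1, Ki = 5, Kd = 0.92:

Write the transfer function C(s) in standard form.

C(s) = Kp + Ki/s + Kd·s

Substituting values: C(s) = 1 + 5/s + 0.92s = (0.92s² + s + 5)/s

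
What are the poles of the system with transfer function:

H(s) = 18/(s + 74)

Pole is where denominator = 0: s + 74 = 0, so s = -74.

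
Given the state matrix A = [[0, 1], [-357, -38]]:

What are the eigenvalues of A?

det(A - λI) = λ² - (-38)λ + 357 = (λ - (-21))(λ - (-17)). Eigenvalues: -21, -17.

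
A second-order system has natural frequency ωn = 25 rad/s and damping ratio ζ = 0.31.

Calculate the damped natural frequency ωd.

ωd = ωn√(1 - ζ²) = 25√(1 - 0.31²) = 23.77 rad/s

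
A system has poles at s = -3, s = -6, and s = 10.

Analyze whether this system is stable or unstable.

Pole(s) at s = 10 are not in the left half-plane. System is unstable.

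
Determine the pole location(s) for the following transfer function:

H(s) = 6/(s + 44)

Pole is where denominator = 0: s + 44 = 0, so s = -44.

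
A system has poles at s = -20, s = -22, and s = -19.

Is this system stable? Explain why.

All poles are in the left half-plane. System is stable.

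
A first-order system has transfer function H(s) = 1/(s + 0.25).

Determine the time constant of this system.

For H(s) = 1/(s + 1/τ), the pole is at -1/τ = -0.25, so τ = 1/0.25 = 4 s.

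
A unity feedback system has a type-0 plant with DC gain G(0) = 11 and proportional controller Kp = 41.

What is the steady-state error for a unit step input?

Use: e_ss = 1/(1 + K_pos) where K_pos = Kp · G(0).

K_pos = Kp · G(0) = 41 × 11 = 451. e_ss = 1/(1 + 451) = 0.0022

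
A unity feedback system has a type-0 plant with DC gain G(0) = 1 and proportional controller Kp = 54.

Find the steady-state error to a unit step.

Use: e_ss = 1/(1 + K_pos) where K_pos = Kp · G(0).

K_pos = Kp · G(0) = 54 × 1 = 54. e_ss = 1/(1 + 54) = 0.0182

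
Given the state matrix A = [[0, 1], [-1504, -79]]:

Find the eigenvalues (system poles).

det(A - λI) = λ² - (-79)λ + 1504 = (λ - (-47))(λ - (-32)). Eigenvalues: -47, -32.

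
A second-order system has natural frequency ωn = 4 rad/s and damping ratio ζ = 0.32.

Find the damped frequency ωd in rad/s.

ωd = ωn√(1 - ζ²) = 4√(1 - 0.32²) = 3.79 rad/s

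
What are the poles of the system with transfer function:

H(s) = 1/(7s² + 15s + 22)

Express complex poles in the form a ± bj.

Discriminant = 15² - 4×7×22 = 225 - 616 = -391 < 0, so the poles are a complex conjugate pair s = (-15 ± j√391)/(2×7). Real part = -15/(2×7) = -15/14 ≈ -1.0714; imaginary part = ±√391/(2×7) ≈ 1.4124. Poles: s = -1.0714 ± 1.4124j.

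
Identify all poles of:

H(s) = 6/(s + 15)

Pole is where denominator = 0: s + 15 = 0, so s = -15.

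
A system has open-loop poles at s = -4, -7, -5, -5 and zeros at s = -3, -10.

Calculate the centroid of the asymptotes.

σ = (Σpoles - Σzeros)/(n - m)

σ = (Σpoles - Σzeros)/(n - m) = (-21 - (-13))/(4 - 2) = -8/2 = -4.0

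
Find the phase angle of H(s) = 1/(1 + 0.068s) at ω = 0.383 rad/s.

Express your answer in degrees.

Phase = -arctan(ωτ) = -arctan(0.383 × 0.068) = -1.5°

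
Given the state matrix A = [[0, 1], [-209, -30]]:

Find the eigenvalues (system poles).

det(A - λI) = λ² - (-30)λ + 209 = (λ - (-19))(λ - (-11)). Eigenvalues: -19, -11.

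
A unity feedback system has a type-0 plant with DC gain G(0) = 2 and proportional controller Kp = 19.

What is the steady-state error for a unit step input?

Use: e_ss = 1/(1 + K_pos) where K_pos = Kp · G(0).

K_pos = Kp · G(0) = 19 × 2 = 38. e_ss = 1/(1 + 38) = 0.0256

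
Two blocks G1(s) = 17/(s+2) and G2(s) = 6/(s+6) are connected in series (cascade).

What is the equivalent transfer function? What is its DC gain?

Series: multiply transfer functions. G_eq = 17/(s+2) × 6/(s+6) = 102/((s+2)(s+6)). DC gain = 102/(2×6) = 8.5.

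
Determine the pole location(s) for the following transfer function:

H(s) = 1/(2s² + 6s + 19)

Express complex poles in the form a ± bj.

Discriminant = 6² - 4×2×19 = 36 - 152 = -116 < 0, so the poles are a complex conjugate pair s = (-6 ± j√116)/(2×2). Real part = -6/(2×2) = -6/4 = -1.5; imaginary part = ±√116/(2×2) ≈ 2.6926. Poles: s = -1.5 ± 2.6926j.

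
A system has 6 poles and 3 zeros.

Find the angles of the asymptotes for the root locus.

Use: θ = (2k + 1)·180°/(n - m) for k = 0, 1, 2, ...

n - m = 6 - 3 = 3. Angles: θk = (2k + 1)·180°/3 = 60°, 180°, 300°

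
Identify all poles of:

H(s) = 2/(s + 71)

Pole is where denominator = 0: s + 71 = 0, so s = -71.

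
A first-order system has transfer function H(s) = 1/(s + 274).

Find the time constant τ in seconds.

For H(s) = 1/(s + 1/τ), the pole is at -1/τ = -274, so τ = 1/274 = 0.0036 s.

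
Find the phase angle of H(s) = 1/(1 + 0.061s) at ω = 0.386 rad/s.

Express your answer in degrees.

Phase = -arctan(ωτ) = -arctan(0.386 × 0.061) = -1.3°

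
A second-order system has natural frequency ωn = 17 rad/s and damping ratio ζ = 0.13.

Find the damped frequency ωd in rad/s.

ωd = ωn√(1 - ζ²) = 17√(1 - 0.13²) = 16.86 rad/s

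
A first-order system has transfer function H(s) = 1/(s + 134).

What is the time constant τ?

For H(s) = 1/(s + 1/τ), the pole is at -1/τ = -134, so τ = 1/134 = 0.0075 s.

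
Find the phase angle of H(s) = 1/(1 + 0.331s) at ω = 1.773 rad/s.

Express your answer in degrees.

Phase = -arctan(ωτ) = -arctan(1.773 × 0.331) = -30.4°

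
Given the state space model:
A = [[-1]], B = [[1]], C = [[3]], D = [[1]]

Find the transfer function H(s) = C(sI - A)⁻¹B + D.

(sI - A)⁻¹ = 1/(s + 1). H(s) = 3×1/(s + 1) + 1 = (s + 4)/(s + 1).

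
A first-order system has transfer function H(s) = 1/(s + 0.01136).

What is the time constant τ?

For H(s) = 1/(s + 1/τ), the pole is at -1/τ = -0.01136, so τ = 1/0.01136 = 88.03 s.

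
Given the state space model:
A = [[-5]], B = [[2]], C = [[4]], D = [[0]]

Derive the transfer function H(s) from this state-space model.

(sI - A)⁻¹ = 1/(s + 5). H(s) = 4 × 2/(s + 5) + 0 = 8/(s + 5).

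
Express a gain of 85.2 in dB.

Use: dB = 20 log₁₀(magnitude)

dB = 20 log₁₀(85.2) = 38.6 dB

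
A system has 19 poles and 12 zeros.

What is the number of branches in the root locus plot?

Root locus has n branches where n = number of poles = 19.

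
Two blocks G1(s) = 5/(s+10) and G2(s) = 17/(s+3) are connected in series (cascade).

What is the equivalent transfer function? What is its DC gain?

Series: multiply transfer functions. G_eq = 5/(s+10) × 17/(s+3) = 85/((s+10)(s+3)). DC gain = 85/(10×3) = 2.8333.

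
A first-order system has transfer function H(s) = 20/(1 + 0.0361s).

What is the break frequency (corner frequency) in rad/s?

Corner frequency = 1/τ = 1/0.0361 = 27.701 rad/s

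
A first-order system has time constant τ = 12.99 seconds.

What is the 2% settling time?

For first-order system, 2% settling time ≈ 4τ = 4 × 12.99 = 51.96 s.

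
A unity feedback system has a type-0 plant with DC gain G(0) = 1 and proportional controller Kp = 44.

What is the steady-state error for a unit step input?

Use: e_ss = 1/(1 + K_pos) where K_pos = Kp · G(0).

K_pos = Kp · G(0) = 44 × 1 = 44. e_ss = 1/(1 + 44) = 0.0222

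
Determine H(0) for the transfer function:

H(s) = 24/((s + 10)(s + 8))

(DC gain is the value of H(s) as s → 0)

DC gain = H(0) = 24/(10 × 8) = 24/80 = 0.3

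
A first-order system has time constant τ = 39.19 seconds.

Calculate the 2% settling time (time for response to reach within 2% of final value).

For first-order system, 2% settling time ≈ 4τ = 4 × 39.19 = 156.76 s.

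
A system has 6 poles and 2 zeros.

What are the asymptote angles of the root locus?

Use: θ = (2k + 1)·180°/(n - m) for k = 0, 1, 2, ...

n - m = 6 - 2 = 4. Angles: θk = (2k + 1)·180°/4 = 45°, 135°, 225°, 315°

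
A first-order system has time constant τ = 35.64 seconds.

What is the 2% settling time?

For first-order system, 2% settling time ≈ 4τ = 4 × 35.64 = 142.56 s.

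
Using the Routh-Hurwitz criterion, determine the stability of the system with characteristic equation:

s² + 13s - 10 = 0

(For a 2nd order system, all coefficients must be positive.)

Coefficients: 1, 13, -10. c=-10 not positive, so system is unstable.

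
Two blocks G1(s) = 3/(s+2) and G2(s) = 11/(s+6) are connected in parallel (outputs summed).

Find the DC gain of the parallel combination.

Parallel: G_eq = G1 + G2. DC gain = G1(0) + G2(0) = 3/2 + 11/6 = 1.5 + 1.8333 = 3.3333.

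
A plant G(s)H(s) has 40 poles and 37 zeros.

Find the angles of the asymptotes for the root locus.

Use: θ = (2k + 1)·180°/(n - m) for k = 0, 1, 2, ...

n - m = 40 - 37 = 3. Angles: θk = (2k + 1)·180°/3 = 60°, 180°, 300°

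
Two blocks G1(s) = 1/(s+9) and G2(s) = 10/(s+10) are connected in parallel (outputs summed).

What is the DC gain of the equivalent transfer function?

Parallel: G_eq = G1 + G2. DC gain = G1(0) + G2(0) = 1/9 + 10/10 = 0.1111 + 1 = 1.1111.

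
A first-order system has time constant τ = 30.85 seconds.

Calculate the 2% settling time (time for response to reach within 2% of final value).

For first-order system, 2% settling time ≈ 4τ = 4 × 30.85 = 123.4 s.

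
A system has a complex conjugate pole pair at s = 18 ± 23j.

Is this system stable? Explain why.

Real part of poles is 18 (> 0, right half-plane). Unstable.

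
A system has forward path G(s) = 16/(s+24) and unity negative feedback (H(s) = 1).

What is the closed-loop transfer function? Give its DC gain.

T(s) = G/(1+GH) = [16/(s+24)] / [1 + 16/(s+24)] = 16/(s+24+16) = 16/(s+40). DC gain = 16/40 = 0.4.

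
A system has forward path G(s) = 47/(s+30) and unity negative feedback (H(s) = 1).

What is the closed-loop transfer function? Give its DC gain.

T(s) = G/(1+GH) = [47/(s+30)] / [1 + 47/(s+30)] = 47/(s+30+47) = 47/(s+77). DC gain = 47/77 = 0.6104.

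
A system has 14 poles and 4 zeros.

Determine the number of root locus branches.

Root locus has n branches where n = number of poles = 14.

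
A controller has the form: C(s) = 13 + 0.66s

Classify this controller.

This is a Proportional-Derivative (PD) controller.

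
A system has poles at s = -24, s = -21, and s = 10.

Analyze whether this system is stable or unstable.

Pole(s) at s = 10 are not in the left half-plane. System is unstable.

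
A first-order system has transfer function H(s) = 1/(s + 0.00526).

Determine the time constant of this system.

For H(s) = 1/(s + 1/τ), the pole is at -1/τ = -0.00526, so τ = 1/0.00526 = 190.1 s.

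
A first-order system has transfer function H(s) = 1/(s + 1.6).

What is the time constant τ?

For H(s) = 1/(s + 1/τ), the pole is at -1/τ = -1.6, so τ = 1/1.6 = 0.625 s.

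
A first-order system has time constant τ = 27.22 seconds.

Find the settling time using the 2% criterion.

For first-order system, 2% settling time ≈ 4τ = 4 × 27.22 = 108.88 s.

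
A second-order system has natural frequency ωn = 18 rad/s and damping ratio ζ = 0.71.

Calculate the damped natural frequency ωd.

ωd = ωn√(1 - ζ²) = 18√(1 - 0.71²) = 12.68 rad/s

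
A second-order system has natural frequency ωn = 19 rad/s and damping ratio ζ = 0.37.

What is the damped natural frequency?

ωd = ωn√(1 - ζ²) = 19√(1 - 0.37²) = 17.65 rad/s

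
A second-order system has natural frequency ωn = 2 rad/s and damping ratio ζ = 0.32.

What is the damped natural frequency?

ωd = ωn√(1 - ζ²) = 2√(1 - 0.32²) = 1.89 rad/s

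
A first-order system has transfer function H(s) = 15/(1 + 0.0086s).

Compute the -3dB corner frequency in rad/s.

Corner frequency = 1/τ = 1/0.0086 = 116.279 rad/s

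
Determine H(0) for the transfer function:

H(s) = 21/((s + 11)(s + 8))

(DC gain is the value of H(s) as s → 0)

DC gain = H(0) = 21/(11 × 8) = 21/88 = 0.2386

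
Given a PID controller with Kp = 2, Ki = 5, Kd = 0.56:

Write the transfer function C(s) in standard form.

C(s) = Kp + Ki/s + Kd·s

Substituting values: C(s) = 2 + 5/s + 0.56s = (0.56s² + 2s + 5)/s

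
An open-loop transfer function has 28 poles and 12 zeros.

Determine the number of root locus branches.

Root locus has n branches where n = number of poles = 28.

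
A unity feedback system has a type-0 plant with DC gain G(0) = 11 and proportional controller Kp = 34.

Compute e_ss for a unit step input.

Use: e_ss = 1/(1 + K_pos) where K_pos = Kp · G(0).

K_pos = Kp · G(0) = 34 × 11 = 374. e_ss = 1/(1 + 374) = 0.0027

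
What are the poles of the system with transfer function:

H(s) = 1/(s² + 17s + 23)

Discriminant = 17² - 4×1×23 = 289 - 92 = 197 > 0, so two distinct real poles. Using quadratic formula: s = (-17 ± √197)/(2×1) = (-17 ± √197)/2, with √197 ≈ 14.0357. s₁ ≈ -1.4822, s₂ ≈ -15.5178. Poles: s₁ = -1.4822, s₂ = -15.5178.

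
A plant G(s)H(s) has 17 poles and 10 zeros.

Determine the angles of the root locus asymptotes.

n - m = 17 - 10 = 7. Angles: θk = (2k + 1)·180°/7 = 25.71°, 77.14°, 128.57°, 180°, 231.43°, 282.86°, 334.29°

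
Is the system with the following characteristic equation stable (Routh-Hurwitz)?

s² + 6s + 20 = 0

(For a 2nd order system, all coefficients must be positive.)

Coefficients: 1, 6, 20. All positive, so system is stable.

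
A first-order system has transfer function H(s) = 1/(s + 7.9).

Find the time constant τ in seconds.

For H(s) = 1/(s + 1/τ), the pole is at -1/τ = -7.9, so τ = 1/7.9 = 0.1266 s.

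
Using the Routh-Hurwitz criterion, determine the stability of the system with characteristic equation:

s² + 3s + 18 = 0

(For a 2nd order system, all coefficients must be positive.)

Coefficients: 1, 3, 18. All positive, so system is stable.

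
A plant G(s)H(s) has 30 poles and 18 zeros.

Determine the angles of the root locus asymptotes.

n - m = 30 - 18 = 12. Angles: θk = (2k + 1)·180°/12 = 15°, 45°, 75°, 105°, 135°, 165°, 195°, 225°, 255°, 285°, 315°, 345°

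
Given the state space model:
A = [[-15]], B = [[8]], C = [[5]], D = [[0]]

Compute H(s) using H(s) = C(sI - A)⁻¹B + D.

(sI - A)⁻¹ = 1/(s + 15). H(s) = 5 × 8/(s + 15) + 0 = 40/(s + 15).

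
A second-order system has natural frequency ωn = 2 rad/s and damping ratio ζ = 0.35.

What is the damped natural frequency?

ωd = ωn√(1 - ζ²) = 2√(1 - 0.35²) = 1.87 rad/s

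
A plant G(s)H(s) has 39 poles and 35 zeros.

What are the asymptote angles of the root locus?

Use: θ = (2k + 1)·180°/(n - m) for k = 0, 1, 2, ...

n - m = 39 - 35 = 4. Angles: θk = (2k + 1)·180°/4 = 45°, 135°, 225°, 315°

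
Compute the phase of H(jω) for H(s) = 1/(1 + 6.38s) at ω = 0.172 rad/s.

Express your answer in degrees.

Phase = -arctan(ωτ) = -arctan(0.172 × 6.38) = -47.7°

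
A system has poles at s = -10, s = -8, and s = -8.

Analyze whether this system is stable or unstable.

All poles are in the left half-plane. System is stable.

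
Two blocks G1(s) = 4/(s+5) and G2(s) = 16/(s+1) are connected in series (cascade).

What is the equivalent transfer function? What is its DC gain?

Series: multiply transfer functions. G_eq = 4/(s+5) × 16/(s+1) = 64/((s+5)(s+1)). DC gain = 64/(5×1) = 12.8.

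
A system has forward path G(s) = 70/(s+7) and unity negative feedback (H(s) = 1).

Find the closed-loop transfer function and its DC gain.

T(s) = G/(1+GH) = [70/(s+7)] / [1 + 70/(s+7)] = 70/(s+7+70) = 70/(s+77). DC gain = 70/77 = 0.9091.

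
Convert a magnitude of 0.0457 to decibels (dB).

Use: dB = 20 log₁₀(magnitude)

dB = 20 log₁₀(0.0457) = -26.8 dB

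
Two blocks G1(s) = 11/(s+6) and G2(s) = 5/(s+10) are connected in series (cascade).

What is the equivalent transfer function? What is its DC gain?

Series: multiply transfer functions. G_eq = 11/(s+6) × 5/(s+10) = 55/((s+6)(s+10)). DC gain = 55/(6×10) = 0.9167.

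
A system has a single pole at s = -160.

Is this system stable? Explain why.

Pole at s = -160 is in the left half-plane. Stable.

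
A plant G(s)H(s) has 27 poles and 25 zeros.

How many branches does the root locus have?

Root locus has n branches where n = number of poles = 27.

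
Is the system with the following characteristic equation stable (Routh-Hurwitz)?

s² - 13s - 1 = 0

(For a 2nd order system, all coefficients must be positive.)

Coefficients: 1, -13, -1. b=-13, c=-1 not positive, so system is unstable.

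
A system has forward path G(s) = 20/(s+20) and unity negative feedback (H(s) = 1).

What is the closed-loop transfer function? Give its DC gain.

T(s) = G/(1+GH) = [20/(s+20)] / [1 + 20/(s+20)] = 20/(s+20+20) = 20/(s+40). DC gain = 20/40 = 0.5.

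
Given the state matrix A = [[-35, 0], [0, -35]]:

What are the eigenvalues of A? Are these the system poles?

For diagonal matrix, eigenvalues are diagonal entries: λ₁ = -35, λ₂ = -35. Eigenvalues of A = system poles.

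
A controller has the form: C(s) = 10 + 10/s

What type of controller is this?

This is a Proportional-Integral (PI) controller.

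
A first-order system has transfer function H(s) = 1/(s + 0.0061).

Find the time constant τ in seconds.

For H(s) = 1/(s + 1/τ), the pole is at -1/τ = -0.0061, so τ = 1/0.0061 = 163.9 s.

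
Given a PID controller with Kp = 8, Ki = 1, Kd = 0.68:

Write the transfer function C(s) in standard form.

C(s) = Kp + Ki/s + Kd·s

Substituting values: C(s) = 8 + 1/s + 0.68s = (0.68s² + 8s + 1)/s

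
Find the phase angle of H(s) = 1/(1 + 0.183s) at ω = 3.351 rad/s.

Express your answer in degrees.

Phase = -arctan(ωτ) = -arctan(3.351 × 0.183) = -31.5°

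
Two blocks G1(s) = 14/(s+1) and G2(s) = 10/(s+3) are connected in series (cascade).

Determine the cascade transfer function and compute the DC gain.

Series: multiply transfer functions. G_eq = 14/(s+1) × 10/(s+3) = 140/((s+1)(s+3)). DC gain = 140/(1×3) = 46.6667.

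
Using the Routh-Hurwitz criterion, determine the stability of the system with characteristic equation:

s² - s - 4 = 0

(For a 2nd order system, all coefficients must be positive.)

Coefficients: 1, -1, -4. b=-1, c=-4 not positive, so system is unstable.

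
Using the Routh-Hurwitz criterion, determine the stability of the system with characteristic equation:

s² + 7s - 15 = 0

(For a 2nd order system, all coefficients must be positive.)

Coefficients: 1, 7, -15. c=-15 not positive, so system is unstable.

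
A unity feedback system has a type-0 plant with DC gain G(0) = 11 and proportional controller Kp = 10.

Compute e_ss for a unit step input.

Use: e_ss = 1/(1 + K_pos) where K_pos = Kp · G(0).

K_pos = Kp · G(0) = 10 × 11 = 110. e_ss = 1/(1 + 110) = 0.0090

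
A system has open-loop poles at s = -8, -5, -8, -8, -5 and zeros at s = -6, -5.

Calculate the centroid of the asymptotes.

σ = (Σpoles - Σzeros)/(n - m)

σ = (Σpoles - Σzeros)/(n - m) = (-34 - (-11))/(5 - 2) = -23/3 = -7.67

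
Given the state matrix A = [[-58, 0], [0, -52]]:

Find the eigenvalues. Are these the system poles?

For diagonal matrix, eigenvalues are diagonal entries: λ₁ = -58, λ₂ = -52. Eigenvalues of A = system poles.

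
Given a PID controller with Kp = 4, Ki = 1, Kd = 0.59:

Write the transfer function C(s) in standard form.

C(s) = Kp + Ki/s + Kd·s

Substituting values: C(s) = 4 + 1/s + 0.59s = (0.59s² + 4s + 1)/s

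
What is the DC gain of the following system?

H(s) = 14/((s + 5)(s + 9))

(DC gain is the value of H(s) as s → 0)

DC gain = H(0) = 14/(5 × 9) = 14/45 = 0.3111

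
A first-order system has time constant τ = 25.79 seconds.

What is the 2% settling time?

For first-order system, 2% settling time ≈ 4τ = 4 × 25.79 = 103.16 s.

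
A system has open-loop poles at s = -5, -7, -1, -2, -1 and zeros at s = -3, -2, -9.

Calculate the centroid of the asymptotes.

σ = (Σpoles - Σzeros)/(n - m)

σ = (Σpoles - Σzeros)/(n - m) = (-16 - (-14))/(5 - 3) = -2/2 = -1.0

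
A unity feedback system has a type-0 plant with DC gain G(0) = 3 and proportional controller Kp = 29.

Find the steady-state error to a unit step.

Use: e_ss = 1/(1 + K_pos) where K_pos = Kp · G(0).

K_pos = Kp · G(0) = 29 × 3 = 87. e_ss = 1/(1 + 87) = 0.0114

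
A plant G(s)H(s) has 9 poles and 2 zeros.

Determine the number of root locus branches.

Root locus has n branches where n = number of poles = 9.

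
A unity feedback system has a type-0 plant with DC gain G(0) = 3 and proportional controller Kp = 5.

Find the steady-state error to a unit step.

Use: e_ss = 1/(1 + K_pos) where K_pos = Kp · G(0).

K_pos = Kp · G(0) = 5 × 3 = 15. e_ss = 1/(1 + 15) = 0.0625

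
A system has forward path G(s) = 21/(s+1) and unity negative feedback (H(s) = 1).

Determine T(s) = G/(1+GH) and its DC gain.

T(s) = G/(1+GH) = [21/(s+1)] / [1 + 21/(s+1)] = 21/(s+1+21) = 21/(s+22). DC gain = 21/22 = 0.9545.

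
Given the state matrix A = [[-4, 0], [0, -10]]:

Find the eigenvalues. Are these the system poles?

For diagonal matrix, eigenvalues are diagonal entries: λ₁ = -4, λ₂ = -10. Eigenvalues of A = system poles.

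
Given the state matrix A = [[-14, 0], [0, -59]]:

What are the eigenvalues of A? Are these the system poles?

For diagonal matrix, eigenvalues are diagonal entries: λ₁ = -14, λ₂ = -59. Eigenvalues of A = system poles.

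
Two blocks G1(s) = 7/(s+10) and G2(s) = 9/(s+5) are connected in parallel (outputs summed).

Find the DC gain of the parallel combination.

Parallel: G_eq = G1 + G2. DC gain = G1(0) + G2(0) = 7/10 + 9/5 = 0.7 + 1.8 = 2.5.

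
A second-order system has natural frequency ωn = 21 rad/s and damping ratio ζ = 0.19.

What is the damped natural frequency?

ωd = ωn√(1 - ζ²) = 21√(1 - 0.19²) = 20.62 rad/s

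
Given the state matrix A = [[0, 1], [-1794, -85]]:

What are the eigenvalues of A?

det(A - λI) = λ² - (-85)λ + 1794 = (λ - (-39))(λ - (-46)). Eigenvalues: -39, -46.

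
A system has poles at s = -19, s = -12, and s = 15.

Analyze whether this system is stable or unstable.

Pole(s) at s = 15 are not in the left half-plane. System is unstable.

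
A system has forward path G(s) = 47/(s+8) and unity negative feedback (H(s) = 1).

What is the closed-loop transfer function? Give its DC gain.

T(s) = G/(1+GH) = [47/(s+8)] / [1 + 47/(s+8)] = 47/(s+8+47) = 47/(s+55). DC gain = 47/55 = 0.8545.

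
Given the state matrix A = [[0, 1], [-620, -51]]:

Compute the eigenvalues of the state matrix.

det(A - λI) = λ² - (-51)λ + 620 = (λ - (-20))(λ - (-31)). Eigenvalues: -20, -31.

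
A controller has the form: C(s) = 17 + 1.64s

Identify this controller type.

This is a Proportional-Derivative (PD) controller.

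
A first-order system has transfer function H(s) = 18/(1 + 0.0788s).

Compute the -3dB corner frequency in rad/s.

Corner frequency = 1/τ = 1/0.0788 = 12.69 rad/s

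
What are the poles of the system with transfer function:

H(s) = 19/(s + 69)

Pole is where denominator = 0: s + 69 = 0, so s = -69.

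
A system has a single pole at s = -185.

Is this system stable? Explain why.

Pole at s = -185 is in the left half-plane. Stable.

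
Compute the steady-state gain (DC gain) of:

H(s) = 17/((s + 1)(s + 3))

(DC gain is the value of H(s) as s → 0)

DC gain = H(0) = 17/(1 × 3) = 17/3 = 5.6667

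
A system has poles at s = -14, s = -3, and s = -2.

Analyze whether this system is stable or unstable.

All poles are in the left half-plane. System is stable.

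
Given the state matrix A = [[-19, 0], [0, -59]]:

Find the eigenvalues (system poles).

For diagonal matrix, eigenvalues are diagonal entries: λ₁ = -19, λ₂ = -59.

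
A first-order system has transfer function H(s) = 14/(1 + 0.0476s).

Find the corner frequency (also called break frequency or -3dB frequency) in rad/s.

Corner frequency = 1/τ = 1/0.0476 = 21.008 rad/s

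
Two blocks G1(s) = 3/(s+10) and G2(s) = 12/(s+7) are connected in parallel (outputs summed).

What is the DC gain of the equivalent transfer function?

Parallel: G_eq = G1 + G2. DC gain = G1(0) + G2(0) = 3/10 + 12/7 = 0.3 + 1.7143 = 2.0143.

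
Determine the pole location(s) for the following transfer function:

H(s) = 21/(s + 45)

Pole is where denominator = 0: s + 45 = 0, so s = -45.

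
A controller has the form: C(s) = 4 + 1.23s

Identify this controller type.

This is a Proportional-Derivative (PD) controller.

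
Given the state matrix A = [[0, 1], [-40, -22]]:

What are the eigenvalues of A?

det(A - λI) = λ² - (-22)λ + 40 = (λ - (-2))(λ - (-20)). Eigenvalues: -2, -20.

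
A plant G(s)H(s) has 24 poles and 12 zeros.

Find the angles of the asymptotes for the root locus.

n - m = 24 - 12 = 12. Angles: θk = (2k + 1)·180°/12 = 15°, 45°, 75°, 105°, 135°, 165°, 195°, 225°, 255°, 285°, 315°, 345°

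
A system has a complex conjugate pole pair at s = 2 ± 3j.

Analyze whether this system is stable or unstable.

Real part of poles is 2 (> 0, right half-plane). Unstable.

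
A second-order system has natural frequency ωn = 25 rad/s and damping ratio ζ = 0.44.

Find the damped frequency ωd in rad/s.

ωd = ωn√(1 - ζ²) = 25√(1 - 0.44²) = 22.45 rad/s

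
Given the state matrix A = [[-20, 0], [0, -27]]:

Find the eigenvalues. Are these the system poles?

For diagonal matrix, eigenvalues are diagonal entries: λ₁ = -20, λ₂ = -27. Eigenvalues of A = system poles.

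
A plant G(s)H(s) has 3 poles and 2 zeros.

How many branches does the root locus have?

Root locus has n branches where n = number of poles = 3.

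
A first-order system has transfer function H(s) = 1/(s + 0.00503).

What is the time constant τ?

For H(s) = 1/(s + 1/τ), the pole is at -1/τ = -0.00503, so τ = 1/0.00503 = 198.8 s.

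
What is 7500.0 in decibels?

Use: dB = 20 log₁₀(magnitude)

dB = 20 log₁₀(7500.0) = 77.5 dB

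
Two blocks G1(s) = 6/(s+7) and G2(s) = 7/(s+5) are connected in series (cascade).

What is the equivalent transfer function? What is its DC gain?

Series: multiply transfer functions. G_eq = 6/(s+7) × 7/(s+5) = 42/((s+7)(s+5)). DC gain = 42/(7×5) = 1.2.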